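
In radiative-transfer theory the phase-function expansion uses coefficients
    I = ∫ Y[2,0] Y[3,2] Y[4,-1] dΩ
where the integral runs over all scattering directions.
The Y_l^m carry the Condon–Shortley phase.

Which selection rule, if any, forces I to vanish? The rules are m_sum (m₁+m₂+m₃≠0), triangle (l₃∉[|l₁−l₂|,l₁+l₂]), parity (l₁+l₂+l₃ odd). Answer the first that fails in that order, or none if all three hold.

Σmᵢ = 1  ✗
l₃∈[|l₁−l₂|,l₁+l₂]=[1,5], have l₃=4
Σlᵢ = 9 ⇒ odd

m_sum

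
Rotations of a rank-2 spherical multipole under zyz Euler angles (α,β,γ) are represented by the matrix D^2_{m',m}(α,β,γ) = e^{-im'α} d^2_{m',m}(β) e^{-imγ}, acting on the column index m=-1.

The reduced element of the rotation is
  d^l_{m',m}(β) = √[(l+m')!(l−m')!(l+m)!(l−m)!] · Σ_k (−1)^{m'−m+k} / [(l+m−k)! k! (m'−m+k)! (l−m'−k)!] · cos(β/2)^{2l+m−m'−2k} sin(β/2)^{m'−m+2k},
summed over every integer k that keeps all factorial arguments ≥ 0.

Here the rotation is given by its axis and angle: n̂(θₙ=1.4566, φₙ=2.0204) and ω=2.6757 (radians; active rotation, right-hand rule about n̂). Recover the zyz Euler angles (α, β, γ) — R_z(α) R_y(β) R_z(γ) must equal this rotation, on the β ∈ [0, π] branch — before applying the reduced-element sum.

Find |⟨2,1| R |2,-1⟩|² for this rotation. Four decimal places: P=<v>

Axis–angle → zyz. n̂ = (sinθₙcosφₙ, sinθₙsinφₙ, cosθₙ) = (-0.431778, +0.894753, +0.113948), ω = 2.6757.
R = I cosω + sinω [n̂]ₓ + (1−cosω) n̂n̂ᵀ gives
  R = [-0.540426, -0.782682, +0.308785; -0.680306, +0.622421, +0.387008; -0.495099, -0.000919, -0.868836]
β = atan2(√(R₁₃²+R₂₃²), R₃₃) = 2.623643; α = atan2(R₂₃, R₁₃) mod 2π = 0.897352; γ = atan2(R₃₂, −R₃₁) mod 2π = 6.281330
First d^2_{1,-1}(β=2.6236), then the phase factors e^{-i(1)α} and e^{-i(-1)γ}:
Half-angle: c=0.256089, s=0.966653. N=√(6·1·1·6)=6.000000
k: max(0,(-1)−(1))=0 … min(2+(-1),2−(1))=1
  k=0: (−1)^2·6.0000/(2)·0.2561^2·0.9667^2 = +0.183843
  k=1: (−1)^3·6.0000/(6)·0.2561^0·0.9667^4 = -0.873137
d^2_{1,-1}(2.6236) = +0.183843 -0.873137 = -0.689295
|D^2_{1,-1}|² = |d^2_{1,-1}(β)|² = (-0.689295)² = 0.475127 (the z-rotation phases have unit modulus)

P=0.4751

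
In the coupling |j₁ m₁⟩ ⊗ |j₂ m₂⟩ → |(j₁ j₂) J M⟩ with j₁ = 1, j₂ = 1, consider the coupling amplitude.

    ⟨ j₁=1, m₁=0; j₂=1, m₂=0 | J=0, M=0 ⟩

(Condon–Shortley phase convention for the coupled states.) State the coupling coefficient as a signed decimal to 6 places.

−√(1/3) ≈ -0.577350

triangle: 2!·0!·0!/3! = 2/6
(j±m)!: 1!·1!·1!·1!·0!·0! = 1
prefactor² = (2J+1)·Δ·N² = 1/3
  k=1: −1/(1!·1!·0!·0!·0!·0!) = -1
Σ = -1  ⇒  CG² = 1/3·(-1)² = 1/3
CG = −√(1/3) = -0.577350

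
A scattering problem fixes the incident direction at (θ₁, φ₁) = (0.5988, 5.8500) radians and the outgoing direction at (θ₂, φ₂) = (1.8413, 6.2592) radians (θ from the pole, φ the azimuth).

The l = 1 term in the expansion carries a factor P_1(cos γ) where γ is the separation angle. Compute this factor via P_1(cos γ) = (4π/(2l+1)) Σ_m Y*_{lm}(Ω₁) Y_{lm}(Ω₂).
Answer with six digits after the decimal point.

Addition theorem: P_1(cos γ) = (4π/3) Σ_m Y*_{lm}(Ω₁) Y_{lm}(Ω₂), m = −1…1:
  m=-1: Y*=+0.176751-0.081744i  Y=+0.332835+0.007985i  product +0.059482-0.025796i
  m=+0: Y*=+0.403592-0.000000i  Y=-0.130563+0.000000i  product -0.052694+0.000000i
  m=+1: Y*=-0.176751-0.081744i  Y=-0.332835+0.007985i  product +0.059482+0.025796i
Σ over m = +0.066269+0.000000i; ×(4π/3) → +0.277588+0.000000i. Real part: 0.277588

0.277588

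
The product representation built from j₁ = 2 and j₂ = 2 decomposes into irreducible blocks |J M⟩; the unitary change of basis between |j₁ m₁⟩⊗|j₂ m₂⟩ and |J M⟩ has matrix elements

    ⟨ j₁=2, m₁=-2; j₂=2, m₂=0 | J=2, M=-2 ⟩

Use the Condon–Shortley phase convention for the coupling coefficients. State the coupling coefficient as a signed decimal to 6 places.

j₁+j₂−J=2  J+j₁−j₂=2  J−j₁+j₂=2  j₁+j₂+J+1=7
(j₁±m₁, j₂±m₂, J±M) = (0,4,2,2,0,4)
P² = 128/7
sum k=2..2:
  [2] +1/8 = 1/8
S = 1/8
C² = P²·S² = 2/7 ; C = +0.534522

+√(2/7) = +0.534522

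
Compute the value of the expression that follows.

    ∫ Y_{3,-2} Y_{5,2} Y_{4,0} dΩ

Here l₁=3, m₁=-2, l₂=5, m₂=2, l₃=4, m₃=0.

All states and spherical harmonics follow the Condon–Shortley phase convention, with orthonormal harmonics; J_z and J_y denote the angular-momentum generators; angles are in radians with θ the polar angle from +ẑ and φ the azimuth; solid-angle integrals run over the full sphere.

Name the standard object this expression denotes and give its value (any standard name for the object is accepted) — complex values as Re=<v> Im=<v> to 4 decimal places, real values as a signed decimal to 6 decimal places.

Gaunt coefficient, -0.065427

This is a Gaunt coefficient — the integral of a triple product of spherical harmonics over the sphere.
m-sum 0 ✓  L=12 even ✓  2≤4≤8 ✓
Π(2lᵢ+1) = 7×11×9 = 693
triangle coeff Δ(3,5,4) = 1/180180
Σ_t [1,3]: t=1:−1/576 t=2:+1/144 t=3:−1/576 = 1/288
(3j)²=20/1001 [(3 5 4; 0 0 0)], sign=+1
Σ_t [3,4]: t=3:−1/576 t=4:+1/864 = -1/1728
(3j)²=5/1287 [(3 5 4; -2 2 0)], sign=-1
⇒ 4πI² = 100/1859
I = (-1)√(100/1859/(4π)) = -0.06542675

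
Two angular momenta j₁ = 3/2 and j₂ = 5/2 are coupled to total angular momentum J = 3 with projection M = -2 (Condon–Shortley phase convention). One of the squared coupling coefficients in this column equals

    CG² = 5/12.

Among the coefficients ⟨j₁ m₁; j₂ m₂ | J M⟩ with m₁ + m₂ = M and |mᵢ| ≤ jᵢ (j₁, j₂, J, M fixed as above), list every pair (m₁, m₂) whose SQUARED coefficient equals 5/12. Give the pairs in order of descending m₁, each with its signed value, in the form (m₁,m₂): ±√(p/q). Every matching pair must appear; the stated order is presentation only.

Admissible pairs with m₁+m₂ = M = -2: (-3/2,-1/2), (-1/2,-3/2), (1/2,-5/2)
  (m₁,m₂)=(1/2,-5/2): CG² = 5/12, CG = +√(5/12)   ← matches the target
  (m₁,m₂)=(-1/2,-3/2): CG² = 1/12, CG = +√(1/12)
  (m₁,m₂)=(-3/2,-1/2): CG² = 1/2, CG = −√(1/2)
Pairs with CG² = 5/12: (1/2,-5/2): +√(5/12)

(1/2,-5/2): +√(5/12)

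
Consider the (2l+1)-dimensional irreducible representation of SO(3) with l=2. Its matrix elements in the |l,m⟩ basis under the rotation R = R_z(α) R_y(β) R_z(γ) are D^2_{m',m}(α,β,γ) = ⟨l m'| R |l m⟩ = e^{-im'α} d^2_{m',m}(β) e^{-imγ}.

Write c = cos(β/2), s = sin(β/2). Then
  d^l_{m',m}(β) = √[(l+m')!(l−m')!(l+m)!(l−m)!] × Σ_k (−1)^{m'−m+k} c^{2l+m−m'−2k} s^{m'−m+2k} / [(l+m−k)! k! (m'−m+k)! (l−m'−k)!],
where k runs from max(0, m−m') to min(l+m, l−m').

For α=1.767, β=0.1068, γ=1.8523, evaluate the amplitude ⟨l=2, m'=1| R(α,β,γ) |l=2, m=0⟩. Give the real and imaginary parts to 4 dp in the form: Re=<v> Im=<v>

D^2_{1,0}(1.7670,0.1068,1.8523) = e^{-i·1·1.7670}·d^2_{1,0}(0.1068)·e^{-i·0·1.8523}. Compute d first:
Half-angle: c=0.998575, s=0.053375. N=√(6·1·2·2)=4.898979
k: max(0,(0)−(1))=0 … min(2+(0),2−(1))=1
  k=0: (−1)^1·4.8990/(2)·0.9986^3·0.0534^1 = -0.130182
  k=1: (−1)^2·4.8990/(2)·0.9986^1·0.0534^3 = +0.000372
d^2_{1,0}(0.1068) = -0.130182 +0.000372 = -0.129810
Attach z-rotation phases: D = e^{-i(1)(1.7670)}·(-0.129810)·e^{-i(0)(1.8523)} = +0.025306+0.127320i

Re=0.0253 Im=0.1273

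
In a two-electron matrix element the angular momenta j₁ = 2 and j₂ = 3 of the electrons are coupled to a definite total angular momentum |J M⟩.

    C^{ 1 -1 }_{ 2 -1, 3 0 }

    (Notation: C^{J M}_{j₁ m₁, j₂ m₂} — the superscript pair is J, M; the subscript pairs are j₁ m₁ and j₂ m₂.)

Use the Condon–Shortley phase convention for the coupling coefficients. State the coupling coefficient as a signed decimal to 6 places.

j₁+j₂−J=4  J+j₁−j₂=0  J−j₁+j₂=2  j₁+j₂+J+1=7
(j₁±m₁, j₂±m₂, J±M) = (1,3,3,3,0,2)
P² = 432/35
sum k=3..3:
  [3] −1/12 = -1/12
S = -1/12
C² = P²·S² = 3/35 ; C = -0.292770

−√(3/35) ≈ -0.292770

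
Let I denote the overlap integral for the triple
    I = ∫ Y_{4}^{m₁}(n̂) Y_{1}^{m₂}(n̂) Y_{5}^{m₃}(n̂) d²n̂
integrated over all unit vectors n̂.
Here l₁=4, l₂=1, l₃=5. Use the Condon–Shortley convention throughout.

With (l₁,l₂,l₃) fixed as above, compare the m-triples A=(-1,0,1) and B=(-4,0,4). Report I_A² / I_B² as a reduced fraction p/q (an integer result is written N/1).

8/3

Same 4,1,5: normalisation and zero-m 3j drop out of the ratio.
A: Δ: 0! 8! 2! / 11! → 1/495; sum: t=0:+1/720 = 1/720; 3j²(4 1 5; -1 0 1) = Δ·Π!·Σ² = 8/165  (sign +1)
B: Δ: 0! 8! 2! / 11! → 1/495; sum: t=0:+1/40320 = 1/40320; 3j²(4 1 5; -4 0 4) = Δ·Π!·Σ² = 1/55  (sign -1)
I_A²/I_B² = (8/165)/(1/55) = 8/3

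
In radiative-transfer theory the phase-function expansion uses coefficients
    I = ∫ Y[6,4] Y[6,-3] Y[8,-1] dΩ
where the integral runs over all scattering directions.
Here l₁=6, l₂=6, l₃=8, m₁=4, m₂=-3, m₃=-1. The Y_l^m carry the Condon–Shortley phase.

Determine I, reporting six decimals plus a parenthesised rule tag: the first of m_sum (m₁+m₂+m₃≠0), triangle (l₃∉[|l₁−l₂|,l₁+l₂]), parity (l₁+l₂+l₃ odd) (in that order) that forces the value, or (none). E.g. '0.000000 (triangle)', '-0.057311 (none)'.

-0.114107 (none)

Checks pass: Σm=0; 20 even; l₃=8∈[0,12].
(2·6+1)(2·6+1)(2·8+1) = 2873
Δ: 4! 8! 8! / 21! → 1/1309458150
sum: t=0:+1/49766400 t=1:−1/3110400 t=2:+1/1327104 t=3:−1/3110400 t=4:+1/49766400 = 1/6635520
3j²(6 6 8; 0 0 0) = Δ·Π!·Σ² = 350/46189  (sign +1)
sum: t=0:+1/24883200 t=1:−1/43545600 t=2:+1/812851200 = 1/54190080
3j²(6 6 8; 4 -3 -1) = Δ·Π!·Σ² = 2430/323323  (sign -1)
combine: 4πI² = 2873·350/46189·2430/323323 = 121500/742577
take √, sign -1: I = -0.11410705
No selection rule forces the value: the integral is nonzero (none).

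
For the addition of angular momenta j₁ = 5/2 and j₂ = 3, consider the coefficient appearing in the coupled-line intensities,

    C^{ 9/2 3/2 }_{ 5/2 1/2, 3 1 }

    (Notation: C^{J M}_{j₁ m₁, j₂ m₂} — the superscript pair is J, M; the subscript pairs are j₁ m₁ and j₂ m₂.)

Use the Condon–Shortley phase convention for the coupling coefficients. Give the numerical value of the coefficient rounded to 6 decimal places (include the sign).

-0.147122

triangle: 1!·4!·5!/11! = 2880/39916800
(j±m)!: 3!·2!·4!·2!·6!·3! = 2488320
prefactor² = (2J+1)·Δ·N² = 138240/77
  k=0: +1/(0!·1!·2!·4!·2!·1!) = 1/96
  k=1: −1/(1!·0!·1!·3!·3!·2!) = -1/72
Σ = -1/288  ⇒  CG² = 138240/77·(-1/288)² = 5/231
CG = −√(5/231) = -0.147122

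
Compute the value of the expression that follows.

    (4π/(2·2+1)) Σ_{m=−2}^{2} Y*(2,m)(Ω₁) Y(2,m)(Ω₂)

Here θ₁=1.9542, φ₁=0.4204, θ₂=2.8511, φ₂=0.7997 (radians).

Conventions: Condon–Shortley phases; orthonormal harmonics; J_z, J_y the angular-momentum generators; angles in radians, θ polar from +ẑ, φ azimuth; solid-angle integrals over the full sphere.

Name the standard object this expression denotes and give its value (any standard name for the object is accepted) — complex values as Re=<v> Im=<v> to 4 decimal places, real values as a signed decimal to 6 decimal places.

Legendre polynomial (addition theorem), +0.049320

This sum is the spherical-harmonic addition theorem: it equals the Legendre polynomial P_l(cos γ) of the angle γ between the two directions.
Term-by-term m-sum for l=2 (normalisation 4π/5 = 2.513274):
  term(m=-2) = 0.00764 - 0.00724j   from Y*(Ω₁)=0.22155 + 0.24756j, Y(Ω₂)=-0.00091 - 0.03168j
  term(m=-1) = 0.05278 - 0.02104j   from Y*(Ω₁)=-0.24468 - 0.10938j, Y(Ω₂)=-0.14775 + 0.15204j
  term(m=+0) = -0.10122 + 0.00000j   from Y*(Ω₁)=-0.18299 + 0.00000j, Y(Ω₂)=0.55316 + 0.00000j
  term(m=+1) = 0.05278 + 0.02104j   from Y*(Ω₁)=0.24468 - 0.10938j, Y(Ω₂)=0.14775 + 0.15204j
  term(m=+2) = 0.00764 + 0.00724j   from Y*(Ω₁)=0.22155 - 0.24756j, Y(Ω₂)=-0.00091 + 0.03168j
Total Σ_m = 0.01962 + 0.00000j. Multiply by 2.513274: 0.04932 + 0.00000j. P_2(cos γ) = 0.049320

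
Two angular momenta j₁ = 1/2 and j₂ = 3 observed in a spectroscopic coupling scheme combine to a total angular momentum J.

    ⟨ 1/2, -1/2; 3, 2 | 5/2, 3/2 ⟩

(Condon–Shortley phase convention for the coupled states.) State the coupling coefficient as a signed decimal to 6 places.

−√(5/7) ≈ -0.845154

√[6·1!0!5!/7! · 0!1!5!1!4!1!] = √(2880/7)
  +(−1)^1/∏(1,0,0,4,0,1)! = -1/24  (running -1/24)
⟨..|..⟩ = √(2880/7)·(-1/24) = -0.845154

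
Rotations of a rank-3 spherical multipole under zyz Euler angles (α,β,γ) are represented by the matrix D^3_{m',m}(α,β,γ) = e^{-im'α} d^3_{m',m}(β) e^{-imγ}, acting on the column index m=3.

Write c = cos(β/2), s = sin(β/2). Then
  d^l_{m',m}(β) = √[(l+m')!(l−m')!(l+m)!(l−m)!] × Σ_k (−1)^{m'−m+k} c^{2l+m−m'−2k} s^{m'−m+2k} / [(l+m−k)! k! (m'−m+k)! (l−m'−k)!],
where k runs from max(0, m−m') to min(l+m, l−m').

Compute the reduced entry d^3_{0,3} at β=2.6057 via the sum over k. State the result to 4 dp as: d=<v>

d=0.0744

d^3_{0,3}(β=2.6057) via the finite sum:
c=cos(2.605700/2)=0.264752, s=sin(2.605700/2)=0.964317; N=√[6·6·720·1]=160.996894
Admissible k: 3..3 (factorial args all ≥0)
  k=3: (−1)^0·160.9969/(36)·0.2648^3·0.9643^3 = +0.074420
d^3_{0,3}(2.6057) = +0.074420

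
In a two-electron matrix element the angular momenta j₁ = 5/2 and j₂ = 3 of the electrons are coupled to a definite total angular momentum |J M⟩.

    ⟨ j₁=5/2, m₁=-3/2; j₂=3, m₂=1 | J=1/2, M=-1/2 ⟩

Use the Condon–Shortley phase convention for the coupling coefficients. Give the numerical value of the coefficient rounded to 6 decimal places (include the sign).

+√(2/21) = +0.308607

j₁+j₂−J=5  J+j₁−j₂=0  J−j₁+j₂=1  j₁+j₂+J+1=7
(j₁±m₁, j₂±m₂, J±M) = (1,4,4,2,0,1)
P² = 384/7
sum k=4..4:
  [4] +1/24 = 1/24
S = 1/24
C² = P²·S² = 2/21 ; C = +0.308607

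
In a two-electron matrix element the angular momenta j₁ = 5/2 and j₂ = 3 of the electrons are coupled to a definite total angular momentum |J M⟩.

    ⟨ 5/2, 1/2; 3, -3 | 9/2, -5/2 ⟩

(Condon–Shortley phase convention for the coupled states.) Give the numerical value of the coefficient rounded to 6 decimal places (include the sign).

triangle: 1!*4!*5!/11! = 2880/39916800
(j±m)!: 3!*2!*0!*6!*2!*7! = 87091200
prefactor² = (2J+1)*Δ*N² = 691200/11
  k=0: +1/(0!*1!*2!*0!*2!*5!) = 1/480
Σ = 1/480  ⇒  CG² = 691200/11*(1/480)² = 3/11
CG = +√(3/11) = +0.522233

+0.522233  (= +√(3/11))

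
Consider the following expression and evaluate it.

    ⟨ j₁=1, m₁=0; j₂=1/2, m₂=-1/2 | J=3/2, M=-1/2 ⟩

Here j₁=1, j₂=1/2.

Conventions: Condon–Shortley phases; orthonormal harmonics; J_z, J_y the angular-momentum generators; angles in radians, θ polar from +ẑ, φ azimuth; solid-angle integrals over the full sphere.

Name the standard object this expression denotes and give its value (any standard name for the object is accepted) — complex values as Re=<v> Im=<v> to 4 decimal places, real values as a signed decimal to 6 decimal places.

Clebsch–Gordan coefficient, +√(2/3) ≈ +0.816497

This is a Clebsch–Gordan (vector-coupling) coefficient.
j₁+j₂−J=0  J+j₁−j₂=2  J−j₁+j₂=1  j₁+j₂+J+1=4
(j₁±m₁, j₂±m₂, J±M) = (1,1,0,1,1,2)
P² = 2/3
sum k=0..0:
  [0] +1/1 = 1
S = 1
C² = P²·S² = 2/3 ; C = +0.816497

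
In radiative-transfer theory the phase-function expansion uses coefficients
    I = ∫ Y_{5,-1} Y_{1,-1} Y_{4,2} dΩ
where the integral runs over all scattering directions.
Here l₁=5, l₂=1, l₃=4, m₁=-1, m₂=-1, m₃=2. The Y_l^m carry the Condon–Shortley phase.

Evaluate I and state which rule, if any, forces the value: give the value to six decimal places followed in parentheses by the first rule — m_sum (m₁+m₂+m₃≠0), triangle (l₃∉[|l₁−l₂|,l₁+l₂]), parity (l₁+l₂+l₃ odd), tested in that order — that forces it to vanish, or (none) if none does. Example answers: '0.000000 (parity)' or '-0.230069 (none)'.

-0.120286 (none)

Rules hold: Σm=0, L=10 even, 4≤4≤6.
N = 11·3·9 = 297
Δ = 2!·8!·0!/11! = 1/495
Racah Σ t=1..1: t=1:−1/576 = -1/576
⇒ 3j(5 1 4; 0 0 0)² = 5/99, sgn -1
Racah Σ t=0..0: t=0:+1/2880 = 1/2880
⇒ 3j(5 1 4; -1 -1 2)² = 2/165, sgn +1
4πI² = N·(3j₀)²·(3jₘ)² = 2/11
I = -1·√(0.181818/4π) = -0.12028562
No selection rule forces the value: the integral is nonzero (none).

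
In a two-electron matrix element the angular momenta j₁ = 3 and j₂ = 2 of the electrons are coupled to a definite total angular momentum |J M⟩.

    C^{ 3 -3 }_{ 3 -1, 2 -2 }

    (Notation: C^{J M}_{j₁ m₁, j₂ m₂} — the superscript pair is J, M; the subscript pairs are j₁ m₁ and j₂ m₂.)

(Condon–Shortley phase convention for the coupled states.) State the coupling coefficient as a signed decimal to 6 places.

triangle: 2!*4!*2!/9! = 96/362880
(j±m)!: 2!*4!*0!*4!*0!*6! = 829440
prefactor² = (2J+1)*Δ*N² = 1536
  k=0: +1/(0!*2!*4!*0!*0!*2!) = 1/96
Σ = 1/96  ⇒  CG² = 1536*(1/96)² = 1/6
CG = +√(1/6) = +0.408248

+0.408248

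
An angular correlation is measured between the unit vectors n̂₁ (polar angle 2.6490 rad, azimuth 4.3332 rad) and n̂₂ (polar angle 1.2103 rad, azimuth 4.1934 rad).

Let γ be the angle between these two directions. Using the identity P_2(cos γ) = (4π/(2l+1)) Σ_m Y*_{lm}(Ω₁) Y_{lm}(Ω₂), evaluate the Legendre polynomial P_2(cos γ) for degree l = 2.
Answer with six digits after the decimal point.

-0.475656

Summing Y*_{l m}(θ₁,φ₁)·Y_{l m}(θ₂,φ₂) over m ∈ [−2, 2]; prefactor 4π/(2·2+1) = 2.513274:
  m=-2: Y*=(-0.062714, 0.059413)  Y=(-0.171799, -0.291329)  product (0.028083, 0.008063)
  m=-1: Y*=(0.119161, 0.299044)  Y=(-0.126476, 0.221414)  product (-0.081284, -0.011438)
  m=+0: Y*=(0.419175, -0.000000)  Y=(-0.197664, 0.000000)  product (-0.082856, 0.000000)
  m=+1: Y*=(-0.119161, 0.299044)  Y=(0.126476, 0.221414)  product (-0.081284, 0.011438)
  m=+2: Y*=(-0.062714, -0.059413)  Y=(-0.171799, 0.291329)  product (0.028083, -0.008063)
Accumulated sum (-0.189257, 0.000000); after 4π/(2l+1) scaling, (-0.475656, 0.000000) ⇒ P_2 = -0.475656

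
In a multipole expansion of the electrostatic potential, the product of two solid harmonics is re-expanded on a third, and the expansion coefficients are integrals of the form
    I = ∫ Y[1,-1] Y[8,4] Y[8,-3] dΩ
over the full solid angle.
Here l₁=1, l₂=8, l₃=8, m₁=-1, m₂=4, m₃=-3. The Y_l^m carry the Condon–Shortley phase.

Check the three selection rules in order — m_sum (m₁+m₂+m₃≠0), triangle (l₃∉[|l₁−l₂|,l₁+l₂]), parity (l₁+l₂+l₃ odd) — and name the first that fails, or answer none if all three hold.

azimuthal sum: -1 + 4 − 3 = 0  ✓
7 ≤ 8 ≤ 9 (triangle on l)  ✓
L = 1 + 8 + 8 = 17 (odd)  ✗

parity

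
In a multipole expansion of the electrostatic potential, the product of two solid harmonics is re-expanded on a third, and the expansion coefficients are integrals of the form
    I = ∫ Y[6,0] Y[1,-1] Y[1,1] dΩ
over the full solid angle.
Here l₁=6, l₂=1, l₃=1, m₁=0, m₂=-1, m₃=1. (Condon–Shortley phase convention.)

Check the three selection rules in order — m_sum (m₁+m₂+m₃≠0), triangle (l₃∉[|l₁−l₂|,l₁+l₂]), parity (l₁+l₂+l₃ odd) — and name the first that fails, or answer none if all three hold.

triangle

Σmᵢ = 0  ✓
l₃∈[|l₁−l₂|,l₁+l₂]=[5,7] required, l₃=1 fails  ✗
Σlᵢ = 8 ⇒ even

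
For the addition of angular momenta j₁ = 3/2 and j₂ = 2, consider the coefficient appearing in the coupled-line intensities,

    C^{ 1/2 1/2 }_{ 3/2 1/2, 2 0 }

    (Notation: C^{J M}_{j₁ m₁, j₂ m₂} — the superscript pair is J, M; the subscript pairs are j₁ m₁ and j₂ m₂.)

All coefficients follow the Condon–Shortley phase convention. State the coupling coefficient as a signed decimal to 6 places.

-0.447214  (= −√(1/5))

√[2·3!0!1!/5! · 2!1!2!2!1!0!] = √(4/5)
  +(−1)^1/∏(1,2,0,1,0,0)! = -1/2  (running -1/2)
⟨..|..⟩ = √(4/5)·(-1/2) = -0.447214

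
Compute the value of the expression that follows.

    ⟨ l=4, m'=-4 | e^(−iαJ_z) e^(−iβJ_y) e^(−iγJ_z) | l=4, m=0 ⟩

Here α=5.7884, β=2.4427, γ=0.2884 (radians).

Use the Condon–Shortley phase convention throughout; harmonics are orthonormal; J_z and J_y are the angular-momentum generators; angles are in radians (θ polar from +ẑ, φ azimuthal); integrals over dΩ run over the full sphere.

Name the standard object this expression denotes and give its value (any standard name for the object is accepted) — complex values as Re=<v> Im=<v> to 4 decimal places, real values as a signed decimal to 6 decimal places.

This is a Wigner D-matrix element — the rotation-matrix element ⟨l m'| R(α,β,γ) |l m⟩ in the angular-momentum basis.
D^4_{-4,0}(5.7884,2.4427,0.2884) = e^{-i·-4·5.7884}·d^4_{-4,0}(2.4427)·e^{-i·0·0.2884}. Compute d first:
With c≡cos(β/2)=0.342378 and s≡sin(β/2)=0.939562, N=[1·40320·24·24]^{1/2}=4819.161753
k∈{4} keeps every argument non-negative
  k=4: (−1)^0·4819.1618/(576)·0.3424^4·0.9396^4 = +0.089593
d^4_{-4,0}(2.4427) = +0.089593
Phases: e^{-i·(-4)·5.7884}=-0.397091-0.917779i, e^{-i·(0)·0.2884}=+1.000000+0.000000i ⇒ D=-0.035576-0.082226i

Wigner D-matrix element, Re=-0.0356 Im=-0.0822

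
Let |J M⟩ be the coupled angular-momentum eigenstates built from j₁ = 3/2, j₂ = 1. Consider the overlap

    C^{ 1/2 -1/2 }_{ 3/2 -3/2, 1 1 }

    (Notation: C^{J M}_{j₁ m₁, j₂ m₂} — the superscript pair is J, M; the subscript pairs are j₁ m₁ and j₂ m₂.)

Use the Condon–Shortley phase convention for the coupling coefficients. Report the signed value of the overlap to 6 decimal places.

+√(1/2) = +0.707107

triangle: 2!·1!·0!/4! = 2/24
(j±m)!: 0!·3!·2!·0!·0!·1! = 12
prefactor² = (2J+1)·Δ·N² = 2
  k=2: +1/(2!·0!·1!·0!·0!·0!) = 1/2
Σ = 1/2  ⇒  CG² = 2·(1/2)² = 1/2
CG = +√(1/2) = +0.707107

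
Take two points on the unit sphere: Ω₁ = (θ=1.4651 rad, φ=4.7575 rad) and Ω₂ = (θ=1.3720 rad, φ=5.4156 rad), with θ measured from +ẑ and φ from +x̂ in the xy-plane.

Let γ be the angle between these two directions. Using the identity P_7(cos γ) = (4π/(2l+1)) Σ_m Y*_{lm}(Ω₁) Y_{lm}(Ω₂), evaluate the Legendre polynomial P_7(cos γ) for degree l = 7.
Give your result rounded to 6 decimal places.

Addition theorem: P_7(cos γ) = (4π/15) Σ_m Y*_{lm}(Ω₁) Y_{lm}(Ω₂), m = −7…7:
  [-7]  conj(Y_{7,-7})(Ω₁) = -0.149324+0.457055i ; Y_{7,-7}(Ω₂) = +0.425478-0.090727i ; Δ = -0.022067+0.208015i
  [-6]  conj(Y_{7,-6})(Ω₁) = -0.183921-0.051033i ; Y_{7,-6}(Ω₂) = +0.155235-0.288859i ; Δ = -0.043292+0.045205i
  [-5]  conj(Y_{7,-5})(Ω₁) = -0.068252+0.297447i ; Y_{7,-5}(Ω₂) = +0.059899+0.152413i ; Δ = -0.049423+0.007414i
  [-4]  conj(Y_{7,-4})(Ω₁) = -0.212660-0.038795i ; Y_{7,-4}(Ω₂) = +0.315802+0.107729i ; Δ = -0.062979-0.035161i
  [-3]  conj(Y_{7,-3})(Ω₁) = -0.033512+0.246113i ; Y_{7,-3}(Ω₂) = -0.057555+0.034409i ; Δ = -0.006540-0.015318i
  [-2]  conj(Y_{7,-2})(Ω₁) = -0.224229-0.020285i ; Y_{7,-2}(Ω₂) = -0.053095+0.320100i ; Δ = +0.018399-0.070699i
  [-1]  conj(Y_{7,-1})(Ω₁) = -0.010192+0.225776i ; Y_{7,-1}(Ω₂) = -0.018717-0.022077i ; Δ = +0.005175-0.004001i
  [+0]  conj(Y_{7,0})(Ω₁) = -0.227496-0.000000i ; Y_{7,0}(Ω₂) = -0.320185+0.000000i ; Δ = +0.072841+0.000000i
  [+1]  conj(Y_{7,1})(Ω₁) = +0.010192+0.225776i ; Y_{7,1}(Ω₂) = +0.018717-0.022077i ; Δ = +0.005175+0.004001i
  [+2]  conj(Y_{7,2})(Ω₁) = -0.224229+0.020285i ; Y_{7,2}(Ω₂) = -0.053095-0.320100i ; Δ = +0.018399+0.070699i
  [+3]  conj(Y_{7,3})(Ω₁) = +0.033512+0.246113i ; Y_{7,3}(Ω₂) = +0.057555+0.034409i ; Δ = -0.006540+0.015318i
  [+4]  conj(Y_{7,4})(Ω₁) = -0.212660+0.038795i ; Y_{7,4}(Ω₂) = +0.315802-0.107729i ; Δ = -0.062979+0.035161i
  [+5]  conj(Y_{7,5})(Ω₁) = +0.068252+0.297447i ; Y_{7,5}(Ω₂) = -0.059899+0.152413i ; Δ = -0.049423-0.007414i
  [+6]  conj(Y_{7,6})(Ω₁) = -0.183921+0.051033i ; Y_{7,6}(Ω₂) = +0.155235+0.288859i ; Δ = -0.043292-0.045205i
  [+7]  conj(Y_{7,7})(Ω₁) = +0.149324+0.457055i ; Y_{7,7}(Ω₂) = -0.425478-0.090727i ; Δ = -0.022067-0.208015i
Accumulated sum -0.248613+0.000000i; after 4π/(2l+1) scaling, -0.208278+0.000000i ⇒ P_7 = -0.208278

-0.208278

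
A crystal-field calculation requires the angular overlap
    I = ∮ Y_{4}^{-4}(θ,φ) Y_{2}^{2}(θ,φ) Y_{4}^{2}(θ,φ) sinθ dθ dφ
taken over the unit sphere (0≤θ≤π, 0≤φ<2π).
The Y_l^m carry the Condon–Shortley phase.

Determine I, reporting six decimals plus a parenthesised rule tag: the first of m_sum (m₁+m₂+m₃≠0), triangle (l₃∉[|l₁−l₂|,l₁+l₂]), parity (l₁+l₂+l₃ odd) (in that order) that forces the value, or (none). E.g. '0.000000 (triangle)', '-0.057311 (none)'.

m-sum 0 ✓  L=10 even ✓  2≤4≤6 ✓
Π(2lᵢ+1) = 9×5×9 = 405
triangle coeff Δ(4,2,4) = 1/13860
Σ_t [0,2]: t=0:+1/192 t=1:−1/36 t=2:+1/192 = -5/288
(3j)²=20/693 [(4 2 4; 0 0 0)], sign=-1
Σ_t [2,2]: t=2:+1/2880 = 1/2880
(3j)²=2/165 [(4 2 4; -4 2 2)], sign=+1
⇒ 4πI² = 120/847
I = (-1)√(120/847/(4π)) = -0.10618031
No selection rule forces the value: the integral is nonzero (none).

-0.106180 (none)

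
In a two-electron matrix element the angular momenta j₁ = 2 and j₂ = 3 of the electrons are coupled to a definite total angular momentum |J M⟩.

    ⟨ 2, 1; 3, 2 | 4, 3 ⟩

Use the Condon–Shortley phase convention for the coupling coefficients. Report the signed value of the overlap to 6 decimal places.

-0.223607  (= −√(1/20))

√[9·1!3!5!/10! · 3!1!5!1!7!1!] = √(6480)
  +(−1)^0/∏(0,1,1,5,2,0)! = 1/240  (running 1/240)
  +(−1)^1/∏(1,0,0,4,3,1)! = -1/144  (running -1/360)
⟨..|..⟩ = √(6480)·(-1/360) = -0.223607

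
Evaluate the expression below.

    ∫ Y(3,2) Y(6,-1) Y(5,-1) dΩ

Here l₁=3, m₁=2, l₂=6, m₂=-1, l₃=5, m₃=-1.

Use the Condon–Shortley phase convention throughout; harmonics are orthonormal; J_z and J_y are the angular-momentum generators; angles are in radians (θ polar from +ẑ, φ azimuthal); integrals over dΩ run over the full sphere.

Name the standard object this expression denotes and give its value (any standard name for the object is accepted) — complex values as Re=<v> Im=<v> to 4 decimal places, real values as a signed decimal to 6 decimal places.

This is a Gaunt coefficient — the integral of a triple product of spherical harmonics over the sphere.
Rules hold: Σm=0, L=14 even, 3≤5≤9.
N = 7·13·11 = 1001
Δ = 4!·2!·8!/15! = 1/675675
Racah Σ t=1..3: t=1:−1/8640 t=2:+1/2304 t=3:−1/8640 = 7/34560
⇒ 3j(3 6 5; 0 0 0)² = 7/429, sgn -1
Racah Σ t=0..1: t=0:+1/17280 t=1:−1/6912 = -1/11520
⇒ 3j(3 6 5; 2 -1 -1)² = 2/143, sgn -1
4πI² = N·(3j₀)²·(3jₘ)² = 98/429
I = +1·√(0.228438/4π) = 0.13482780

Gaunt coefficient, +0.134828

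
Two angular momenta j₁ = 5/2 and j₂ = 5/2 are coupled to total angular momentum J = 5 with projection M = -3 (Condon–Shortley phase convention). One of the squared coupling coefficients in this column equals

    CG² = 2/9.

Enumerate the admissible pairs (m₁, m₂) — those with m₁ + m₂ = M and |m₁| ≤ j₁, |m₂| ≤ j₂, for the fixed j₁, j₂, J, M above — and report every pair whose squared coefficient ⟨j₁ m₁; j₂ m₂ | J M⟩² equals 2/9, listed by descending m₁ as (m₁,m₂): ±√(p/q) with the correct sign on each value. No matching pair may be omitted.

(-1/2,-5/2): +√(2/9); (-5/2,-1/2): +√(2/9)

Admissible pairs with m₁+m₂ = M = -3: (-5/2,-1/2), (-3/2,-3/2), (-1/2,-5/2)
  (m₁,m₂)=(-1/2,-5/2): CG² = 2/9, CG = +√(2/9)   ← matches the target
  (m₁,m₂)=(-3/2,-3/2): CG² = 5/9, CG = +√(5/9)
  (m₁,m₂)=(-5/2,-1/2): CG² = 2/9, CG = +√(2/9)   ← matches the target
Pairs with CG² = 2/9: (-1/2,-5/2): +√(2/9); (-5/2,-1/2): +√(2/9)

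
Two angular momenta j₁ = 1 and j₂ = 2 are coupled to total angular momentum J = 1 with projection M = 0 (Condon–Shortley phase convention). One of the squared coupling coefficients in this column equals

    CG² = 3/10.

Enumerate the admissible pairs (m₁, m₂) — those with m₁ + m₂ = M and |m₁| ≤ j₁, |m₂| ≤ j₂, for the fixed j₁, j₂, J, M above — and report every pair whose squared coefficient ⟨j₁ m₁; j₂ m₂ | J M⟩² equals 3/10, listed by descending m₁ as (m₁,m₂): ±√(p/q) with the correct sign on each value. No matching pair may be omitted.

Admissible pairs with m₁+m₂ = M = 0: (-1,1), (0,0), (1,-1)
  (m₁,m₂)=(1,-1): CG² = 3/10, CG = +√(3/10)   ← matches the target
  (m₁,m₂)=(0,0): CG² = 2/5, CG = −√(2/5)
  (m₁,m₂)=(-1,1): CG² = 3/10, CG = +√(3/10)   ← matches the target
Pairs with CG² = 3/10: (1,-1): +√(3/10); (-1,1): +√(3/10)

(1,-1): +√(3/10); (-1,1): +√(3/10)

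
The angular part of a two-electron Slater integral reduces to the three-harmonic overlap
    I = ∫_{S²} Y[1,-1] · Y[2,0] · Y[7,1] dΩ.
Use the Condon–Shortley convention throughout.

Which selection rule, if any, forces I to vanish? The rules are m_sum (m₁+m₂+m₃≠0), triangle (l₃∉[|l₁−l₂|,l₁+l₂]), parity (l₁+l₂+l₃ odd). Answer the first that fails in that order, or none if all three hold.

triangle

azimuthal sum: -1 + 0 + 1 = 0  ✓
l₃ must lie in [1,3]; have l₃=7  ✗
L = 1 + 2 + 7 = 10 (even)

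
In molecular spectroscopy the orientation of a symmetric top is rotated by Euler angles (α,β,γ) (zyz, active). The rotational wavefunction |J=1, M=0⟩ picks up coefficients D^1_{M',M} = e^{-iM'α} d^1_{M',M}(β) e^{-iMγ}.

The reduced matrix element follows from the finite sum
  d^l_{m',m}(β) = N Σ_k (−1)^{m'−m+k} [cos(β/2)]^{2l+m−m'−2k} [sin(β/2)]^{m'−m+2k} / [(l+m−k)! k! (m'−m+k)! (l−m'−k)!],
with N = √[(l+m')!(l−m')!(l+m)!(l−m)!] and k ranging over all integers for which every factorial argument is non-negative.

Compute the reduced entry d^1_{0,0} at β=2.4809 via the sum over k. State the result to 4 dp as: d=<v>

d=-0.7896

d^1_{0,0}(β=2.4809) via the finite sum:
c=cos(2.480900/2)=0.324371, s=sin(2.480900/2)=0.945930; N=√[1·1·1·1]=1.000000
k: max(0,(0)−(0))=0 … min(1+(0),1−(0))=1
  k=0: (−1)^0·1.0000/(1)·0.3244^2·0.9459^0 = +0.105216
  k=1: (−1)^1·1.0000/(1)·0.3244^0·0.9459^2 = -0.894784
d^1_{0,0}(2.4809) = +0.105216 -0.894784 = -0.789567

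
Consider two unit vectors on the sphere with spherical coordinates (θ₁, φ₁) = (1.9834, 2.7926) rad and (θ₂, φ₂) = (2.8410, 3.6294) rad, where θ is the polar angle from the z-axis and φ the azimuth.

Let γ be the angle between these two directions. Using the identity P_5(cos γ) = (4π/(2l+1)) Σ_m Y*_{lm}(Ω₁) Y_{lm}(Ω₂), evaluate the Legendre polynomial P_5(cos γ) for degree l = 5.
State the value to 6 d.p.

Expand P_5 via completeness: Σ_{m} conj(Y_{5,m}) at Ω₁ times Y_{5,m} at Ω₂ —
  [-5]  conj(Y_{5,-5})(Ω₁) = (0.051889, 0.294909) ; Y_{5,-5}(Ω₂) = (0.000806, 0.000682) ; Δ = (-0.000159, 0.000273)
  [-4]  conj(Y_{5,-4})(Ω₁) = (-0.072095, 0.408173) ; Y_{5,-4}(Ω₂) = (0.004001, 0.010004) ; Δ = (-0.004372, 0.000912)
  [-3]  conj(Y_{5,-3})(Ω₁) = (-0.059487, 0.102982) ; Y_{5,-3}(Ω₂) = (-0.006939, 0.064379) ; Δ = (-0.006217, -0.004544)
  [-2]  conj(Y_{5,-2})(Ω₁) = (0.226165, -0.189718) ; Y_{5,-2}(Ω₂) = (-0.138205, 0.204117) ; Δ = (0.007468, 0.072384)
  [-1]  conj(Y_{5,-1})(Ω₁) = (0.195261, -0.071053) ; Y_{5,-1}(Ω₂) = (-0.478053, 0.253643) ; Δ = (-0.075323, 0.083494)
  [+0]  conj(Y_{5,0})(Ω₁) = (-0.251979, -0.000000) ; Y_{5,0}(Ω₂) = (-0.399331, 0.000000) ; Δ = (0.100623, 0.000000)
  [+1]  conj(Y_{5,1})(Ω₁) = (-0.195261, -0.071053) ; Y_{5,1}(Ω₂) = (0.478053, 0.253643) ; Δ = (-0.075323, -0.083494)
  [+2]  conj(Y_{5,2})(Ω₁) = (0.226165, 0.189718) ; Y_{5,2}(Ω₂) = (-0.138205, -0.204117) ; Δ = (0.007468, -0.072384)
  [+3]  conj(Y_{5,3})(Ω₁) = (0.059487, 0.102982) ; Y_{5,3}(Ω₂) = (0.006939, 0.064379) ; Δ = (-0.006217, 0.004544)
  [+4]  conj(Y_{5,4})(Ω₁) = (-0.072095, -0.408173) ; Y_{5,4}(Ω₂) = (0.004001, -0.010004) ; Δ = (-0.004372, -0.000912)
  [+5]  conj(Y_{5,5})(Ω₁) = (-0.051889, 0.294909) ; Y_{5,5}(Ω₂) = (-0.000806, 0.000682) ; Δ = (-0.000159, -0.000273)
Σ over m = (-0.056584, -0.000000); ×(4π/11) → (-0.064641, -0.000000). Real part: -0.064641

-0.064641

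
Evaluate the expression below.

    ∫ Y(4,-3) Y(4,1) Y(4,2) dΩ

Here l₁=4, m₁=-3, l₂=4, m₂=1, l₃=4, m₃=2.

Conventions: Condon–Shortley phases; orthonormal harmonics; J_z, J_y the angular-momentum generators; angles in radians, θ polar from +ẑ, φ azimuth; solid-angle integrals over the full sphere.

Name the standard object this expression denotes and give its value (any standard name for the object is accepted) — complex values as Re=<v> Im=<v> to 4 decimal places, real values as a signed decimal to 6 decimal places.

Gaunt coefficient, -0.063661

This is a Gaunt coefficient — the integral of a triple product of spherical harmonics over the sphere.
m-sum 0 ✓  L=12 even ✓  0≤4≤8 ✓
Π(2lᵢ+1) = 9×9×9 = 729
triangle coeff Δ(4,4,4) = 1/450450
Σ_t [0,4]: t=0:+1/13824 t=1:−1/216 t=2:+1/64 t=3:−1/216 t=4:+1/13824 = 5/768
(3j)²=18/1001 [(4 4 4; 0 0 0)], sign=+1
Σ_t [3,4]: t=3:−1/576 t=4:+1/864 = -1/1728
(3j)²=5/1287 [(4 4 4; -3 1 2)], sign=-1
⇒ 4πI² = 7290/143143
I = (-1)√(7290/143143/(4π)) = -0.06366105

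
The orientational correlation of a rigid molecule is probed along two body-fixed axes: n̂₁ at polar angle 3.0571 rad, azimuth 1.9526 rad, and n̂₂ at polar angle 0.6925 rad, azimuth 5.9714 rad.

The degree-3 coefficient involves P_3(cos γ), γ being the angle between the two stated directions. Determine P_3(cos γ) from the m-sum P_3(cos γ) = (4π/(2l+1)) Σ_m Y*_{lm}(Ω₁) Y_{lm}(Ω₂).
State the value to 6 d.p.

Summing Y*_{l m}(θ₁,φ₁)·Y_{l m}(θ₂,φ₂) over m ∈ [−3, 3]; prefactor 4π/(2·3+1) = 1.795196:
  [-3]  conj(Y_{3,-3})(Ω₁) = (0.000228, -0.000103) ; Y_{3,-3}(Ω₂) = (0.064450, 0.087392) ; Δ = (0.000024, 0.000013)
  [-2]  conj(Y_{3,-2})(Ω₁) = (0.005239, 0.005015) ; Y_{3,-2}(Ω₂) = (0.260291, 0.187231) ; Δ = (0.000425, 0.002286)
  [-1]  conj(Y_{3,-1})(Ω₁) = (-0.040287, 0.100339) ; Y_{3,-1}(Ω₂) = (0.385284, 0.124176) ; Δ = (-0.027981, 0.033656)
  [+0]  conj(Y_{3,0})(Ω₁) = (-0.730449, -0.000000) ; Y_{3,0}(Ω₂) = (-0.010965, 0.000000) ; Δ = (0.008009, 0.000000)
  [+1]  conj(Y_{3,1})(Ω₁) = (0.040287, 0.100339) ; Y_{3,1}(Ω₂) = (-0.385284, 0.124176) ; Δ = (-0.027981, -0.033656)
  [+2]  conj(Y_{3,2})(Ω₁) = (0.005239, -0.005015) ; Y_{3,2}(Ω₂) = (0.260291, -0.187231) ; Δ = (0.000425, -0.002286)
  [+3]  conj(Y_{3,3})(Ω₁) = (-0.000228, -0.000103) ; Y_{3,3}(Ω₂) = (-0.064450, 0.087392) ; Δ = (0.000024, -0.000013)
Accumulated sum (-0.047057, 0.000000); after 4π/(2l+1) scaling, (-0.084476, 0.000000) ⇒ P_3 = -0.084476

-0.084476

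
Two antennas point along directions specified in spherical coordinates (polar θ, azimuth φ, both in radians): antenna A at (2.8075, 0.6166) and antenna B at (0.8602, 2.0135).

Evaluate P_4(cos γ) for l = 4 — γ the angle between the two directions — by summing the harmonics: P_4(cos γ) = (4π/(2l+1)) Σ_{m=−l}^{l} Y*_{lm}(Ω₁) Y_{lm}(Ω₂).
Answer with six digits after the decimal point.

Expand P_4 via completeness: Σ_{m} conj(Y_{4,m}) at Ω₁ times Y_{4,m} at Ω₂ —
  m=-4: (-0.003994+0.003198i) × (-0.029022-0.143158i) = +0.000574+0.000479i  (running Σ = +0.000574+0.000479i)
  m=-3: (+0.011482-0.040080i) × (+0.345122+0.085440i) = +0.007387-0.012852i  (running Σ = +0.007961-0.012373i)
  m=-2: (+0.062517+0.178092i) × (-0.240669+0.294356i) = -0.067468-0.024459i  (running Σ = -0.059507-0.036832i)
  m=-1: (-0.388267-0.275199i) × (+0.002171+0.004578i) = +0.000417-0.002375i  (running Σ = -0.059090-0.039207i)
  m=0: (+0.434103-0.000000i) × (-0.362658+0.000000i) = -0.157431+0.000000i  (running Σ = -0.216521-0.039207i)
  m=1: (+0.388267-0.275199i) × (-0.002171+0.004578i) = +0.000417+0.002375i  (running Σ = -0.216104-0.036832i)
  m=2: (+0.062517-0.178092i) × (-0.240669-0.294356i) = -0.067468+0.024459i  (running Σ = -0.283572-0.012373i)
  m=3: (-0.011482-0.040080i) × (-0.345122+0.085440i) = +0.007387+0.012852i  (running Σ = -0.276185+0.000479i)
  m=4: (-0.003994-0.003198i) × (-0.029022+0.143158i) = +0.000574-0.000479i  (running Σ = -0.275611-0.000000i)
Σ over m = -0.275611-0.000000i; ×(4π/9) → -0.384826-0.000000i. Real part: -0.384826

-0.384826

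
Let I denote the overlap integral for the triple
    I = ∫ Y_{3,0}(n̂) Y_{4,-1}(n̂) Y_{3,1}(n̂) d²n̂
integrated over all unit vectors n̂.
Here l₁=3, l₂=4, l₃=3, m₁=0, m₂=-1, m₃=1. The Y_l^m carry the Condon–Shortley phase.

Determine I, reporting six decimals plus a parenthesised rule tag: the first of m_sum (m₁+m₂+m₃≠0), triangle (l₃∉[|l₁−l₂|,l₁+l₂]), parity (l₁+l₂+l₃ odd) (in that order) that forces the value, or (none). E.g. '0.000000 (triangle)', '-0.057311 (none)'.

Checks pass: Σm=0; 10 even; l₃=3∈[1,7].
(2·3+1)(2·4+1)(2·3+1) = 441
Δ: 4! 2! 4! / 11! → 1/34650
sum: t=1:−1/72 t=2:+1/16 t=3:−1/72 = 5/144
3j²(3 4 3; 0 0 0) = Δ·Π!·Σ² = 2/77  (sign -1)
sum: t=1:−1/48 t=2:+1/24 t=3:−1/288 = 5/288
3j²(3 4 3; 0 -1 1) = Δ·Π!·Σ² = 5/462  (sign +1)
combine: 4πI² = 441·2/77·5/462 = 15/121
take √, sign -1: I = -0.09932258
No selection rule forces the value: the integral is nonzero (none).

-0.099323 (none)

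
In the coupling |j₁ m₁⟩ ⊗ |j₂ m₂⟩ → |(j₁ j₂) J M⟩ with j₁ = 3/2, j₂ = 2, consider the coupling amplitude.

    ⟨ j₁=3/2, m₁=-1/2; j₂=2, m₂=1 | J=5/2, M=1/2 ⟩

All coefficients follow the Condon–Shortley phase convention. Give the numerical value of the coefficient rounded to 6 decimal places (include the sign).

-0.597614

√[6·1!2!3!/7! · 1!2!3!1!3!2!] = √(72/35)
  +(−1)^0/∏(0,1,2,3,0,0)! = 1/12  (running 1/12)
  +(−1)^1/∏(1,0,1,2,1,1)! = -1/2  (running -5/12)
⟨..|..⟩ = √(72/35)·(-5/12) = -0.597614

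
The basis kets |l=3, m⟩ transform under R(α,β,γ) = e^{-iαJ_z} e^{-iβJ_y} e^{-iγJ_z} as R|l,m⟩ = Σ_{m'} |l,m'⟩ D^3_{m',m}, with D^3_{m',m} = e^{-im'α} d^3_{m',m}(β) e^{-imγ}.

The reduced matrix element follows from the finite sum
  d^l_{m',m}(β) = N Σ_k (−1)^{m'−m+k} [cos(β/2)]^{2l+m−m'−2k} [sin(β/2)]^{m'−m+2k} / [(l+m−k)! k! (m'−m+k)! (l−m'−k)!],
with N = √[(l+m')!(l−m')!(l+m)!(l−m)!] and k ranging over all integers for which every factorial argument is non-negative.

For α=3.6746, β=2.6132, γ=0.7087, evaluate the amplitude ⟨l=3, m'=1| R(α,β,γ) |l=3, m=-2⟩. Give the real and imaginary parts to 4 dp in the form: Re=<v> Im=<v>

Re=-0.3744 Im=-0.4570

D^3_{1,-2}(3.6746,2.6132,0.7087) = e^{-i·1·3.6746}·d^3_{1,-2}(2.6132)·e^{-i·-2·0.7087}. Compute d first:
c=cos(2.613200/2)=0.261134, s=sin(2.613200/2)=0.965303; N=√[24·2·1·120]=75.894664
k∈{0,1} keeps every argument non-negative
  k=0: (−1)^3·75.8947/(12)·0.2611^3·0.9653^3 = -0.101300
  k=1: (−1)^4·75.8947/(24)·0.2611^1·0.9653^5 = +0.692118
d^3_{1,-2}(2.6132) = -0.101300 +0.692118 = +0.590818
D = (-0.861283+0.508126i)·(+0.590818)·(+0.152795+0.988258i) = -0.374437-0.457016i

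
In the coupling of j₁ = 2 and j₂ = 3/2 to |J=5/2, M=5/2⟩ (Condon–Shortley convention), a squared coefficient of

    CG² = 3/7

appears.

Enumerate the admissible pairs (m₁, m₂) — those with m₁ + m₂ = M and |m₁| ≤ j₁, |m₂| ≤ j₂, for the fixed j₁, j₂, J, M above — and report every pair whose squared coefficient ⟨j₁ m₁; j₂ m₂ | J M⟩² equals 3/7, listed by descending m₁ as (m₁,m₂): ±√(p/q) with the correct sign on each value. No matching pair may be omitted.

Admissible pairs with m₁+m₂ = M = 5/2: (1,3/2), (2,1/2)
  (m₁,m₂)=(2,1/2): CG² = 4/7, CG = +√(4/7)
  (m₁,m₂)=(1,3/2): CG² = 3/7, CG = −√(3/7)   ← matches the target
Pairs with CG² = 3/7: (1,3/2): −√(3/7)

(1,3/2): −√(3/7)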